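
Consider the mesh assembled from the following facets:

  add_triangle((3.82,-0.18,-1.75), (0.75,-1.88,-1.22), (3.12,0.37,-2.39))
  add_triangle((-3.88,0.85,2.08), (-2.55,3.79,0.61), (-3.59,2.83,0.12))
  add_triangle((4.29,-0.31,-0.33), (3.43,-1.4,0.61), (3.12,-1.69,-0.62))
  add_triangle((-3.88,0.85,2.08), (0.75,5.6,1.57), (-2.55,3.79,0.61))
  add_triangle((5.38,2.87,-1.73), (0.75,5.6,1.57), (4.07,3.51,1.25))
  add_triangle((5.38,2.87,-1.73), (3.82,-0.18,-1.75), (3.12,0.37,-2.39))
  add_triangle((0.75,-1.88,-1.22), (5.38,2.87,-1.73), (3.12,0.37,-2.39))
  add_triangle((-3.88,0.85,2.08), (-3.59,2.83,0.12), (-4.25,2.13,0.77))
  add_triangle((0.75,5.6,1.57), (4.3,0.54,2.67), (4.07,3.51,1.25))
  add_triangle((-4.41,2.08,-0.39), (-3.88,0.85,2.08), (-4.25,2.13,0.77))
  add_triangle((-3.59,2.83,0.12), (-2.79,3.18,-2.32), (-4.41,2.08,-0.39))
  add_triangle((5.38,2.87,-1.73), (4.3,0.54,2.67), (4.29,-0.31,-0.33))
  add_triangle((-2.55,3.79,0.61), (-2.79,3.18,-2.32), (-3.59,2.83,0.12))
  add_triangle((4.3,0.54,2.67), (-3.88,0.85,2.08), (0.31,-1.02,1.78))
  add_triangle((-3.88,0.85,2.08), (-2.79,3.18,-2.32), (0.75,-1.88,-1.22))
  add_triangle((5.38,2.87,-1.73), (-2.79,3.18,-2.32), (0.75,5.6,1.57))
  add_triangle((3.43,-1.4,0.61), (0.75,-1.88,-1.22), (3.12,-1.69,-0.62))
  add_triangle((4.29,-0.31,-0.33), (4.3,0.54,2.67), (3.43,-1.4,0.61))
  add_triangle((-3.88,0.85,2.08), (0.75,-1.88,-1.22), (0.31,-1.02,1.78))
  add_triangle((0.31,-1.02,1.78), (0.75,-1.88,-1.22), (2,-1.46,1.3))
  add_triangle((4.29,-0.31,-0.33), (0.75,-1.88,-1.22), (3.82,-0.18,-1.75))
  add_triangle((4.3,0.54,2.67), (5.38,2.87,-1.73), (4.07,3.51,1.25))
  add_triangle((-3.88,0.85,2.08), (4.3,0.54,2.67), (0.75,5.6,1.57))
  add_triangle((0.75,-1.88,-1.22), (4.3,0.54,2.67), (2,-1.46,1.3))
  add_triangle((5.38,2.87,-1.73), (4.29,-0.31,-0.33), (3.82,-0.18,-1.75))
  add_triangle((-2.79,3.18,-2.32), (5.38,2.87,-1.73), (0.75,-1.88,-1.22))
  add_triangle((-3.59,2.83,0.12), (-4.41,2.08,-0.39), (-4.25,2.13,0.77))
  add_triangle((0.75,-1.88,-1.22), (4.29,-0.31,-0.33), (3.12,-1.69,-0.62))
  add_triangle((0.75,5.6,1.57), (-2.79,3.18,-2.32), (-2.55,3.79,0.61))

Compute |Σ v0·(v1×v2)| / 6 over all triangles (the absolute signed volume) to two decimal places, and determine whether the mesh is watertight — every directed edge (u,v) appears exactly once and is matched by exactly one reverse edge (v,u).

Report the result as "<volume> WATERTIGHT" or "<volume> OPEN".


Per-triangle v0·(v1×v2)/6:
  t1: +1.4167
  t2: +2.7704
  t3: +1.2281
  t4: +6.9427
  t5: +9.7561
  t6: +2.1523
  t7: -1.6991
  t8: +0.5942
  t9: +7.4129
  t10: +1.0488
  t11: +2.3316
  t12: +7.7924
  t13: +2.8779
  t14: +4.9283
  t15: +5.5921
  t16: +22.5817
  t17: +0.7348
  t18: +3.0035
  t19: +2.6629
  t20: +1.1529
  t21: +1.9807
  t22: +8.8892
  t23: +16.6553
  t24: +2.1495
  t25: +3.3025
  t26: +10.6748
  t27: +0.9170
  t28: +0.7210
  t29: +7.8066
Σ = +138.3779 → |volume| = 138.38

Directed edges: 87 total; 9 unmatched, e.g. (-4.41,2.08,-0.39)→(-3.88,0.85,2.08) → open.

138.38 OPEN


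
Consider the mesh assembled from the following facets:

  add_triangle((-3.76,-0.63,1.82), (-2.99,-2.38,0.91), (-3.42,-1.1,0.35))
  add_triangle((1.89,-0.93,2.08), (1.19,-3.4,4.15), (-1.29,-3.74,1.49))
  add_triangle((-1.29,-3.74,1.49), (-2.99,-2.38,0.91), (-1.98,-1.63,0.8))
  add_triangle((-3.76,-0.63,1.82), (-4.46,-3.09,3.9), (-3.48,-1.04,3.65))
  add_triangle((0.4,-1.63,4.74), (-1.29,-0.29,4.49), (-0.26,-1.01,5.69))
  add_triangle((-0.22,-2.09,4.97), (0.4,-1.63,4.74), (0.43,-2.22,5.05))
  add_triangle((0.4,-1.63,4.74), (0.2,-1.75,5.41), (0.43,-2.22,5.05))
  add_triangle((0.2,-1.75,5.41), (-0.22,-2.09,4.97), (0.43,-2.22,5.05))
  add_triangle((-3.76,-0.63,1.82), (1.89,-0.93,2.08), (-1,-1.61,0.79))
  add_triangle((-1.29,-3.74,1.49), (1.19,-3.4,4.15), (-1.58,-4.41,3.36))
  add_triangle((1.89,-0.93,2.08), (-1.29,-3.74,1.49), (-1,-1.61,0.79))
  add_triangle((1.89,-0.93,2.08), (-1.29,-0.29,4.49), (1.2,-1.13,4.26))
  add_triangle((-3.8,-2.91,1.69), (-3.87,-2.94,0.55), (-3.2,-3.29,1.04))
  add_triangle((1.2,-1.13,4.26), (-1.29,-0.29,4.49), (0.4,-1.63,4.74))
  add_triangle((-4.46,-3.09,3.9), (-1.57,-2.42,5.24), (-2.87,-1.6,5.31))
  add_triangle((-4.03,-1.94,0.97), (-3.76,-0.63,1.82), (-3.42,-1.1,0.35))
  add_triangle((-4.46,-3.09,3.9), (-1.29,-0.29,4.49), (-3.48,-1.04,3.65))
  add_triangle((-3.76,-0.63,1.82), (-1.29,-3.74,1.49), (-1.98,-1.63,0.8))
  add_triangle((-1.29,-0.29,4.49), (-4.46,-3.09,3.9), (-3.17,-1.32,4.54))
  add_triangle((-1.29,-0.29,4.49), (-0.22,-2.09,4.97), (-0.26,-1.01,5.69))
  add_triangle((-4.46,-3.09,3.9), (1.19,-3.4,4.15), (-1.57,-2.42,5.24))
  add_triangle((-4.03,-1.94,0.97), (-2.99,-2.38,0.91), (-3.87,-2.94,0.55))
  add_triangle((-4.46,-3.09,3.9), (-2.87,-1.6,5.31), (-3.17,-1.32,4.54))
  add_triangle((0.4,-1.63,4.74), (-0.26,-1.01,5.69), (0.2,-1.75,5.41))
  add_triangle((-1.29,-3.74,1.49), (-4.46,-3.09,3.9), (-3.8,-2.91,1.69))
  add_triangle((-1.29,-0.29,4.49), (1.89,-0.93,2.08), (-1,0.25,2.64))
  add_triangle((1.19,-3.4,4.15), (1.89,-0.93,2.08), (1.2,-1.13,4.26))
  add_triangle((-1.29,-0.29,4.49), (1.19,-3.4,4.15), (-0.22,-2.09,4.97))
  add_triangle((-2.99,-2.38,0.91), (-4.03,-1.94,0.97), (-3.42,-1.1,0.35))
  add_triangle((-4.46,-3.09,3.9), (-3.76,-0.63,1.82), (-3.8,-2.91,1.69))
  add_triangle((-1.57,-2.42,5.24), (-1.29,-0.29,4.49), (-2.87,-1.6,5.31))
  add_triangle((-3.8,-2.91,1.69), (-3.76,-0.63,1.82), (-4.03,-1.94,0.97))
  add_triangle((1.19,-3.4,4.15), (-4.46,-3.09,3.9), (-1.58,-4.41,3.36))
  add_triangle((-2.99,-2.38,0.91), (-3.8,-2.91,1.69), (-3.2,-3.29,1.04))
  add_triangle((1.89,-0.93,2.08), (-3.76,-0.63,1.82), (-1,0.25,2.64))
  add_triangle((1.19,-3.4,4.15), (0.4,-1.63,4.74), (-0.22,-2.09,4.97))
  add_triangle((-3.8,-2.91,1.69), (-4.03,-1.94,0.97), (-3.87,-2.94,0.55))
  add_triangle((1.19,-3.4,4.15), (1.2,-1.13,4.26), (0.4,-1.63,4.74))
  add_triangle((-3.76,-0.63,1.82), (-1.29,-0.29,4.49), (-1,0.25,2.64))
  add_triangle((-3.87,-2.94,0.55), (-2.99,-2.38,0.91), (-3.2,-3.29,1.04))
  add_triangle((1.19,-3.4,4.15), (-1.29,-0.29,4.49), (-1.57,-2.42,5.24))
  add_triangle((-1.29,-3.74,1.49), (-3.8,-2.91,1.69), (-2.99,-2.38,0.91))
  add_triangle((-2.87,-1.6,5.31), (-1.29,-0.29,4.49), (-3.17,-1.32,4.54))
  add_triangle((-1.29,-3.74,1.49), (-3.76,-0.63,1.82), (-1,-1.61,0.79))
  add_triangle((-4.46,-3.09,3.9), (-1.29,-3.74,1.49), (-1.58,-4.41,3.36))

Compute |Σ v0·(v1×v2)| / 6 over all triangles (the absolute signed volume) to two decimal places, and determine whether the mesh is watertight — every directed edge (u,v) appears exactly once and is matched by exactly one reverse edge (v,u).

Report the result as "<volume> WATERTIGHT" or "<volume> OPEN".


47.15 OPEN

Per-triangle v0·(v1×v2)/6:
  t1: -1.3597
  t2: +1.3346
  t3: -0.2374
  t4: +2.3870
  t5: -0.5149
  t6: -0.2453
  t7: +0.0976
  t8: +0.3193
  t9: -2.4681
  t10: +2.4636
  t11: -0.6786
  t12: +0.1481
  t13: +0.6284
  t14: +1.2743
  t15: +3.8897
  t16: +0.7108
  t17: +3.1539
  t18: -1.0540
  t19: -1.3964
  t20: +1.2392
  t21: +7.0032
  t22: -0.3787
  t23: +1.3136
  t24: +0.1273
  t25: +3.5293
  t26: +0.6390
  t27: +2.1232
  t28: -0.3227
  t29: +0.2291
  t30: +2.6997
  t31: +2.0335
  t32: +1.2787
  t33: +6.5792
  t34: -0.2013
  t35: -2.4680
  t36: +1.2493
  t37: +0.8378
  t38: +1.5322
  t39: +1.1113
  t40: -0.2278
  t41: +3.8622
  t42: +0.7841
  t43: +0.7220
  t44: +0.1068
  t45: +3.2937
Σ = +47.1487 → |volume| = 47.15

Directed edges: 135 total; 9 unmatched, e.g. (-3.76,-0.63,1.82)→(-2.99,-2.38,0.91) → open.


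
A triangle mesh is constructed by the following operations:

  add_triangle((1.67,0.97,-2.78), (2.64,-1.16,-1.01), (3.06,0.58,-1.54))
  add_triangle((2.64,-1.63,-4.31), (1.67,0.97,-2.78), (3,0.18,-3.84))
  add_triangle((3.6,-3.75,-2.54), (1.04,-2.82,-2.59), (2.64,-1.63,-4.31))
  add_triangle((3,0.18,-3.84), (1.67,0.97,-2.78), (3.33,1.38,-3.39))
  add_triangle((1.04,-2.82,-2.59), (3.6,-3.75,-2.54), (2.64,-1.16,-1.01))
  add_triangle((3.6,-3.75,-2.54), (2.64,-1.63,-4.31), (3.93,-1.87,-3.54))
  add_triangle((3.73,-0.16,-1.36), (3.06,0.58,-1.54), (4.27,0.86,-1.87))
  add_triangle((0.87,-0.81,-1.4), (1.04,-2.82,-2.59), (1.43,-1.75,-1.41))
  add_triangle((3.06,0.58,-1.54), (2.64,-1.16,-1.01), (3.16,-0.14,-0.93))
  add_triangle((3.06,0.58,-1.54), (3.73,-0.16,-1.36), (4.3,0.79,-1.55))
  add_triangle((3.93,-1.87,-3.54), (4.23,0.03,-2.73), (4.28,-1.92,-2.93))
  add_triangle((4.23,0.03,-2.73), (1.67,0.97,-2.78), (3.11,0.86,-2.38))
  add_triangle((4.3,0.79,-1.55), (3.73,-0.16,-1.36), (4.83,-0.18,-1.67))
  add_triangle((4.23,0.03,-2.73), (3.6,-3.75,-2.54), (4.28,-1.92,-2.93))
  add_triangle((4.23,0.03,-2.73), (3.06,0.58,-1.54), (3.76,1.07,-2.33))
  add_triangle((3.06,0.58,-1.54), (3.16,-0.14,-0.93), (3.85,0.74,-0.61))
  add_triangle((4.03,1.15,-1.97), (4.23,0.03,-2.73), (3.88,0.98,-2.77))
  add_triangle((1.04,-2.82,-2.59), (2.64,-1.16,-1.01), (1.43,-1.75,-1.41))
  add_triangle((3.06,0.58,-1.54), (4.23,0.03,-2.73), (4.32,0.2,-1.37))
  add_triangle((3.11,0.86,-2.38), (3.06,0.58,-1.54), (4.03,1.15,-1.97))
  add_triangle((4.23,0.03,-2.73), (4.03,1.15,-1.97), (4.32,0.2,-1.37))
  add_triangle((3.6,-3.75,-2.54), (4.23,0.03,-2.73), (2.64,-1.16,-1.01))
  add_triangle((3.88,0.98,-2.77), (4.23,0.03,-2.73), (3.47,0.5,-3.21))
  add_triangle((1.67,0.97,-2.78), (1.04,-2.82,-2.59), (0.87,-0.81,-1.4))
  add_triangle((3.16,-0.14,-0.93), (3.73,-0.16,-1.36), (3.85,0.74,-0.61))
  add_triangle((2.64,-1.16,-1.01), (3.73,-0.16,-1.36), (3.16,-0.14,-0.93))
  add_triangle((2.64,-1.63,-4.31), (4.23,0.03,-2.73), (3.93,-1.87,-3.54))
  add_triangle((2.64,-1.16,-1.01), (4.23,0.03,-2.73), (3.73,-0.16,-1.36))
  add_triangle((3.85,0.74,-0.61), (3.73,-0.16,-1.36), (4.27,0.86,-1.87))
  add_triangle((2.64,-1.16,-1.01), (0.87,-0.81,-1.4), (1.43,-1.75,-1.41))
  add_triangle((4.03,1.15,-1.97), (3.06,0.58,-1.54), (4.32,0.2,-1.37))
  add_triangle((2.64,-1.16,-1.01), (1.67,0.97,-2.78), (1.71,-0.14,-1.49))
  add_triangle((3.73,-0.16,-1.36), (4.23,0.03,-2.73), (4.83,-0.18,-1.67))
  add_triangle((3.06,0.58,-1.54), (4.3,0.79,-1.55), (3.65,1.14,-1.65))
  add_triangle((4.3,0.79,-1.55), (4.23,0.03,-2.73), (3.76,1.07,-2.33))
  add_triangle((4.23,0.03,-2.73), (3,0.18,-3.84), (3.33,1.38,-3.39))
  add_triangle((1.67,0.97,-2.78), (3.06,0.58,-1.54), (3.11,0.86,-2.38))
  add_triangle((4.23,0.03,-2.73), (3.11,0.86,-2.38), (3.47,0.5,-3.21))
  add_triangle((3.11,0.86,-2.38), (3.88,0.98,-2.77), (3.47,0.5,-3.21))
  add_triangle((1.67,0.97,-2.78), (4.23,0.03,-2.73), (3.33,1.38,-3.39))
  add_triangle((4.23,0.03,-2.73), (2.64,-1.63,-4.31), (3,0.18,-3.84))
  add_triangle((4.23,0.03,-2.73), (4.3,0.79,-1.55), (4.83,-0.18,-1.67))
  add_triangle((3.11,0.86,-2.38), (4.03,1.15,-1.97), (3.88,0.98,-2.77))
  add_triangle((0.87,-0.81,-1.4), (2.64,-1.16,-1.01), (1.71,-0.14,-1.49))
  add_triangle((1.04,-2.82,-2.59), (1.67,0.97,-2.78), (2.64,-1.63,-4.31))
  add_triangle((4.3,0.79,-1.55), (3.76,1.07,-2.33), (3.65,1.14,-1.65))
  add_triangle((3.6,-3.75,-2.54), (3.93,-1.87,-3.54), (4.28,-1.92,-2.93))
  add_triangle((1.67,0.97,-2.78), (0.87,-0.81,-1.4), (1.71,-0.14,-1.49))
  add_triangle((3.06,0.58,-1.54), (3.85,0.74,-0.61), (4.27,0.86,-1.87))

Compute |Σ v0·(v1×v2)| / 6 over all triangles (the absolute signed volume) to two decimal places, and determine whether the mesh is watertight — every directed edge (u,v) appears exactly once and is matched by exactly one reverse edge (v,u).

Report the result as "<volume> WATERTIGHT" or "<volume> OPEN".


19.30 OPEN

Per-triangle v0·(v1×v2)/6:
  t1: -1.5362
  t2: +0.9792
  t3: +3.7975
  t4: +0.7585
  t5: -0.8824
  t6: +2.7498
  t7: +0.1367
  t8: -0.2949
  t9: -0.4391
  t10: -0.2649
  t11: +1.1555
  t12: +0.7537
  t13: -0.0549
  t14: +0.1486
  t15: -0.2818
  t16: -0.5038
  t17: +0.6339
  t18: +0.1847
  t19: -0.5062
  t20: -0.1685
  t21: +1.0458
  t22: +2.0268
  t23: +0.5626
  t24: -0.3604
  t25: +0.1272
  t26: +0.1447
  t27: +2.3205
  t28: +0.7791
  t29: +0.6909
  t30: -0.3643
  t31: -0.1767
  t32: -0.0506
  t33: +0.0320
  t34: -0.1427
  t35: +0.8494
  t36: +1.6817
  t37: +0.0040
  t38: -0.4484
  t39: +0.0742
  t40: -0.7895
  t41: +2.5045
  t42: +0.9600
  t43: +0.0573
  t44: -0.4444
  t45: +0.8369
  t46: +0.2370
  t47: +1.2882
  t48: -0.4814
  t49: -0.0328
Σ = +19.2972 → |volume| = 19.30

Directed edges: 147 total; 3 unmatched, e.g. (3.06,0.58,-1.54)→(3.76,1.07,-2.33) → open.


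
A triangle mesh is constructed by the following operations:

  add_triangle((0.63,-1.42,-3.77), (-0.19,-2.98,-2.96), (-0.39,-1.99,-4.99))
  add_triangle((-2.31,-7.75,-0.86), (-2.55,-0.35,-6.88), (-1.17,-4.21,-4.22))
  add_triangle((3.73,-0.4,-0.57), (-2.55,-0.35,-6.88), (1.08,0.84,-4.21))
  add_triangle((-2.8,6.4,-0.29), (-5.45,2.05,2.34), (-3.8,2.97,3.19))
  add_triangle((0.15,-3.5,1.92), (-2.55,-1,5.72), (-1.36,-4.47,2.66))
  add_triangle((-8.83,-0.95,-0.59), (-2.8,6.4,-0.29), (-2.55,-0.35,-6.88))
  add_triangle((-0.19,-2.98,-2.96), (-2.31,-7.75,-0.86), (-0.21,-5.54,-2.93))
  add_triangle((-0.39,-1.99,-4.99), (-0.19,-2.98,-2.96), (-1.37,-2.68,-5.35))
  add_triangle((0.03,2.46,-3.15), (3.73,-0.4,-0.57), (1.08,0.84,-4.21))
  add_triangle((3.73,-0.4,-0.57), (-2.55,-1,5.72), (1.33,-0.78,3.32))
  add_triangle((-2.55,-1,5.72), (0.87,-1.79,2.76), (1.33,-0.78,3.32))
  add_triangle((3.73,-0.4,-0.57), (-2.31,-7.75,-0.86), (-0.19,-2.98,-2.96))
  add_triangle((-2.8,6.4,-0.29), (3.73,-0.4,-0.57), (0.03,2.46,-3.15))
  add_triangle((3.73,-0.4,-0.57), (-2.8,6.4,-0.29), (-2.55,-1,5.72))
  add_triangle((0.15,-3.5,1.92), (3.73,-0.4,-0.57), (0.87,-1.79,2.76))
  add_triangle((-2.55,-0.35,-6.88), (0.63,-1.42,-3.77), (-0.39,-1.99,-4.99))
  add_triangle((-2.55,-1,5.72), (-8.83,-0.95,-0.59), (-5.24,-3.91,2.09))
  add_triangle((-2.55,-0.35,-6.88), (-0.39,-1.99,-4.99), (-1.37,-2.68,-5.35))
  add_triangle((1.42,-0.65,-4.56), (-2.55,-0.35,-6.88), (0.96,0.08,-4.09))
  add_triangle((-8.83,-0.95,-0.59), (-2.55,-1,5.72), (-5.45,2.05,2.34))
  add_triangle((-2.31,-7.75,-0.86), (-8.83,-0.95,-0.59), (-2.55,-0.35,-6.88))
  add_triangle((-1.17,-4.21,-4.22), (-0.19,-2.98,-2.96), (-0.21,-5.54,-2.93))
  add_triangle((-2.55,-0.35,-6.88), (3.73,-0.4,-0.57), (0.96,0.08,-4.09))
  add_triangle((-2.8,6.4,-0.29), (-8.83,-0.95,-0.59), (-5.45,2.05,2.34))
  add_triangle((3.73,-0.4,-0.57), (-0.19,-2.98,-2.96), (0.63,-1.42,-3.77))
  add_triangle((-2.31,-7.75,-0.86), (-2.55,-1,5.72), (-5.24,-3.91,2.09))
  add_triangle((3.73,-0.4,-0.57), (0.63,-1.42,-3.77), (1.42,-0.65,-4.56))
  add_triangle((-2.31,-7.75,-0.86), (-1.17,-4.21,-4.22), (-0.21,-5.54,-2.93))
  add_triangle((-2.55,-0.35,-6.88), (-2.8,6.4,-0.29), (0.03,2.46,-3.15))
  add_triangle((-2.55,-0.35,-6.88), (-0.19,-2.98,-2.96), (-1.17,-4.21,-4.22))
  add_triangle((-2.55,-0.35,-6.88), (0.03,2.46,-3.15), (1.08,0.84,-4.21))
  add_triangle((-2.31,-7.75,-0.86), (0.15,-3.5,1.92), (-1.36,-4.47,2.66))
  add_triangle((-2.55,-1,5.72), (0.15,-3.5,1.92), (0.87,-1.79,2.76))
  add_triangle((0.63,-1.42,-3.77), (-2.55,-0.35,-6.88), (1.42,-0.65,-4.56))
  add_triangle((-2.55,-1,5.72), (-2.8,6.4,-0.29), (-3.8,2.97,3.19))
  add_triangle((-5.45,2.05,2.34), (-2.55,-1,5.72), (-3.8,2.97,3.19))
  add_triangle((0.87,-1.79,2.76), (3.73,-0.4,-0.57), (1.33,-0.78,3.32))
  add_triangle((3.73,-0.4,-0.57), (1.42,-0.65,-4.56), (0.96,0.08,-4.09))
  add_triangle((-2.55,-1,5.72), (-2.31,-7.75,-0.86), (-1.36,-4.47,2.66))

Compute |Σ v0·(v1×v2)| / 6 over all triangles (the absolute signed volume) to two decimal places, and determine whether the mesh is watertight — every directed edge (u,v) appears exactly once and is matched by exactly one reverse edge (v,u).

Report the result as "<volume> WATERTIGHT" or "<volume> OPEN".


415.44 OPEN

Per-triangle v0·(v1×v2)/6:
  t1: +1.3867
  t2: +12.6050
  t3: +5.8874
  t4: +9.6570
  t5: +4.3661
  t6: +66.1817
  t7: -2.8068
  t8: +1.4434
  t9: +4.3250
  t10: -0.6772
  t11: +3.1030
  t12: +12.5987
  t13: +10.8281
  t14: +19.6443
  t15: +4.2163
  t16: +1.9805
  t17: +26.4016
  t18: +2.8094
  t19: +2.2141
  t20: +25.7415
  t21: +73.9934
  t22: +1.1493
  t23: -2.3552
  t24: +27.0677
  t25: +4.3393
  t26: +23.3469
  t27: +2.5147
  t28: +6.7327
  t29: +16.8982
  t30: +2.8771
  t31: +6.4857
  t32: +4.9467
  t33: +5.0824
  t34: +3.4084
  t35: +4.5420
  t36: +9.2459
  t37: +2.5700
  t38: +1.7141
  t39: +8.9718
Σ = +415.4369 → |volume| = 415.44

Directed edges: 117 total; 9 unmatched, e.g. (-0.19,-2.98,-2.96)→(-1.37,-2.68,-5.35) → open.


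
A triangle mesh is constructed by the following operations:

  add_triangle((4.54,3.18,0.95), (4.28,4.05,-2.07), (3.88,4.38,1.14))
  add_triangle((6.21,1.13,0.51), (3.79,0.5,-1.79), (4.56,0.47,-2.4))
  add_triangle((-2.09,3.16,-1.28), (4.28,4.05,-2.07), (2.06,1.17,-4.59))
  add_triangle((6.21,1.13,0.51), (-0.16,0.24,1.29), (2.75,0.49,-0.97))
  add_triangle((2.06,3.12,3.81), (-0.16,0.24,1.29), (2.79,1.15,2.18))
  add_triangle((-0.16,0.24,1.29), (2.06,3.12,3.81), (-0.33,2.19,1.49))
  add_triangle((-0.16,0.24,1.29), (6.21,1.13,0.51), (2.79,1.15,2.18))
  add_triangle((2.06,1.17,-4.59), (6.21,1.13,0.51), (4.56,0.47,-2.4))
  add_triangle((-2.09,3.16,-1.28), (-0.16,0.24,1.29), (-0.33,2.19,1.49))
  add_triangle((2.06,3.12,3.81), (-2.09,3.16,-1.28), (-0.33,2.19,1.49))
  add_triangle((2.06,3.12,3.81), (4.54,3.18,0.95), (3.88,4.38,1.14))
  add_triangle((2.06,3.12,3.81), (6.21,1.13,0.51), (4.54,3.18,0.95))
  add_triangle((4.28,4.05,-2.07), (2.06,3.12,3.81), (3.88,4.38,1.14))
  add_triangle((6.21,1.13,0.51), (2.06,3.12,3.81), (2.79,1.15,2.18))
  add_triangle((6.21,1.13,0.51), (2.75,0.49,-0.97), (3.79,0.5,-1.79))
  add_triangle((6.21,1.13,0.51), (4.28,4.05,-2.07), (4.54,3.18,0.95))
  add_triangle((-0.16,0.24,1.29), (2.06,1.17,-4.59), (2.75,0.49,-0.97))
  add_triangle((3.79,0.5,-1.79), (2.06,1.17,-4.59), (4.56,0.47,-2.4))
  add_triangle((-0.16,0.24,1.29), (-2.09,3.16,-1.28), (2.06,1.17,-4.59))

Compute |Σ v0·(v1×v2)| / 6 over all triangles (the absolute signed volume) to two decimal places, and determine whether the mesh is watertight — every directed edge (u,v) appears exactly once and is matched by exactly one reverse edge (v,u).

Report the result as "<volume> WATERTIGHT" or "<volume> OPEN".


Per-triangle v0·(v1×v2)/6:
  t1: +3.9913
  t2: -0.2378
  t3: +14.4439
  t4: -0.3191
  t5: +1.1812
  t6: +1.1168
  t7: +0.3229
  t8: +4.0554
  t9: +0.8187
  t10: +2.1737
  t11: +3.8337
  t12: +7.2302
  t13: +0.0900
  t14: +3.1225
  t15: -0.2121
  t16: +7.8535
  t17: -0.9294
  t18: -0.4404
  t19: -2.0677
Σ = +46.0273 → |volume| = 46.03

Directed edges: 57 total; 9 unmatched, e.g. (-2.09,3.16,-1.28)→(4.28,4.05,-2.07) → open.

46.03 OPEN


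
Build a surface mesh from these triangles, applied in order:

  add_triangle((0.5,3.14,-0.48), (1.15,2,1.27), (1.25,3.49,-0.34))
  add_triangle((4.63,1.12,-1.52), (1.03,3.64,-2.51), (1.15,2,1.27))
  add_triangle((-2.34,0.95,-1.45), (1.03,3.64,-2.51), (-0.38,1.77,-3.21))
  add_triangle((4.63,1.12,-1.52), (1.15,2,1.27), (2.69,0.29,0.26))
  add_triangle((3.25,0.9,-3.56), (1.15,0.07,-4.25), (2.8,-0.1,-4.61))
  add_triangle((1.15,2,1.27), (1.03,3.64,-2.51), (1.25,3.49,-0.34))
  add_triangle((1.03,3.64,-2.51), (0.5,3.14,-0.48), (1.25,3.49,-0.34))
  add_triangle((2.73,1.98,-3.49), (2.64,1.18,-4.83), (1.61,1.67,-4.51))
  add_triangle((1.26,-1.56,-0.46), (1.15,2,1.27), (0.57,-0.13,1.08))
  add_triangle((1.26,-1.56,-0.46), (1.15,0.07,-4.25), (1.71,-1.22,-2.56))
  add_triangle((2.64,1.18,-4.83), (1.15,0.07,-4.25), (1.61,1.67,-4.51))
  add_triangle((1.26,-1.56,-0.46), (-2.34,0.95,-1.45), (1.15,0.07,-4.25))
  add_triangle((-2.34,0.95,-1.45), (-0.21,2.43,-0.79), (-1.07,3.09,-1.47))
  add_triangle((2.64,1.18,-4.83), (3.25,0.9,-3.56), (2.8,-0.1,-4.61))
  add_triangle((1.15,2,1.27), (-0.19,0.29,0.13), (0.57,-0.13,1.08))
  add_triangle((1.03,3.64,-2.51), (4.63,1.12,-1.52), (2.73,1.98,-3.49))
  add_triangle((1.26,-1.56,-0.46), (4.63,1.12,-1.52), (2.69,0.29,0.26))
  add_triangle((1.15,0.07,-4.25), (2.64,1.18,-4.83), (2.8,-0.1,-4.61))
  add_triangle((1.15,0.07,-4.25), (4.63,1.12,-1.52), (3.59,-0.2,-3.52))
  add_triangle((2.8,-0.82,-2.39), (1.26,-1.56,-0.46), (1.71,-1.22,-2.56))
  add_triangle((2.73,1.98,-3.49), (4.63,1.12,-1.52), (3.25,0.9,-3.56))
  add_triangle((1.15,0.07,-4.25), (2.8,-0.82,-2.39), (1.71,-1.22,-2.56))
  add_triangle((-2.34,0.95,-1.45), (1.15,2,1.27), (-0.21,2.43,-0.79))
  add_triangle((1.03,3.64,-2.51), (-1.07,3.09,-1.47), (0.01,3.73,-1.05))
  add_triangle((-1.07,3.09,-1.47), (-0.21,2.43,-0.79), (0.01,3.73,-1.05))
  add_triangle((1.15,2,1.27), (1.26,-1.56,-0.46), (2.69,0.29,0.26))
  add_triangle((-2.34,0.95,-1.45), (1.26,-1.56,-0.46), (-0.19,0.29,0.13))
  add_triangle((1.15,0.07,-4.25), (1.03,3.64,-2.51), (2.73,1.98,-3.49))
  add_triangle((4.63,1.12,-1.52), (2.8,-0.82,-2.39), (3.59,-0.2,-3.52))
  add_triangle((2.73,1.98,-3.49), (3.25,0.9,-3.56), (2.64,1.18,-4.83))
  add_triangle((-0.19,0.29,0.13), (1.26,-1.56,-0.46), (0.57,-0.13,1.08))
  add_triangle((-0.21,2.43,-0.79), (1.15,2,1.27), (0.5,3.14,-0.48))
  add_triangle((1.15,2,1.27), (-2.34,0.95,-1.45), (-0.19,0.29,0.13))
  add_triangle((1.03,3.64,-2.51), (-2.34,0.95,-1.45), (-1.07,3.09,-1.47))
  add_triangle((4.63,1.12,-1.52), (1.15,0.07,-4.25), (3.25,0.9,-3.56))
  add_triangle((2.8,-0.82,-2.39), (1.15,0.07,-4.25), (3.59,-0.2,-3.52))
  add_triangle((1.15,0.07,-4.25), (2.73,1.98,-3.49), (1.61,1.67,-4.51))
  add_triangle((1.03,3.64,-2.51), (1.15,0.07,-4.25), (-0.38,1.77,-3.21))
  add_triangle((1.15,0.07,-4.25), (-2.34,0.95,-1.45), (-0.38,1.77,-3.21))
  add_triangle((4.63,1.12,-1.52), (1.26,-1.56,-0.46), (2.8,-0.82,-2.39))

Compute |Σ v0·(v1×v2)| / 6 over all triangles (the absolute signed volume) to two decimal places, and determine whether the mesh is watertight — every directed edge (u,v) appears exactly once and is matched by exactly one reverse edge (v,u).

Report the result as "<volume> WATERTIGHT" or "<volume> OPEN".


54.83 OPEN

Per-triangle v0·(v1×v2)/6:
  t1: +0.4883
  t2: +7.1966
  t3: +2.7239
  t4: +1.9774
  t5: -1.2103
  t6: +0.3105
  t7: +0.7554
  t8: +1.1522
  t9: +0.7218
  t10: +0.1144
  t11: +1.2030
  t12: +2.2890
  t13: +0.0545
  t14: +1.2942
  t15: +0.1266
  t16: +4.5752
  t17: +1.6578
  t18: +1.3763
  t19: +2.8166
  t20: +0.8182
  t21: +2.3108
  t22: +1.3059
  t23: +1.1446
  t24: +1.3763
  t25: +0.0098
  t26: +0.3917
  t27: -0.0017
  t28: +4.0740
  t29: +1.4928
  t30: +1.1635
  t31: -0.0075
  t32: +0.3101
  t33: +0.1921
  t34: +1.9834
  t35: +0.7406
  t36: +1.2120
  t37: -1.4877
  t38: +3.6094
  t39: +2.5043
  t40: +2.0629
Σ = +54.8291 → |volume| = 54.83

Directed edges: 120 total; 4 unmatched, e.g. (1.03,3.64,-2.51)→(0.5,3.14,-0.48) → open.


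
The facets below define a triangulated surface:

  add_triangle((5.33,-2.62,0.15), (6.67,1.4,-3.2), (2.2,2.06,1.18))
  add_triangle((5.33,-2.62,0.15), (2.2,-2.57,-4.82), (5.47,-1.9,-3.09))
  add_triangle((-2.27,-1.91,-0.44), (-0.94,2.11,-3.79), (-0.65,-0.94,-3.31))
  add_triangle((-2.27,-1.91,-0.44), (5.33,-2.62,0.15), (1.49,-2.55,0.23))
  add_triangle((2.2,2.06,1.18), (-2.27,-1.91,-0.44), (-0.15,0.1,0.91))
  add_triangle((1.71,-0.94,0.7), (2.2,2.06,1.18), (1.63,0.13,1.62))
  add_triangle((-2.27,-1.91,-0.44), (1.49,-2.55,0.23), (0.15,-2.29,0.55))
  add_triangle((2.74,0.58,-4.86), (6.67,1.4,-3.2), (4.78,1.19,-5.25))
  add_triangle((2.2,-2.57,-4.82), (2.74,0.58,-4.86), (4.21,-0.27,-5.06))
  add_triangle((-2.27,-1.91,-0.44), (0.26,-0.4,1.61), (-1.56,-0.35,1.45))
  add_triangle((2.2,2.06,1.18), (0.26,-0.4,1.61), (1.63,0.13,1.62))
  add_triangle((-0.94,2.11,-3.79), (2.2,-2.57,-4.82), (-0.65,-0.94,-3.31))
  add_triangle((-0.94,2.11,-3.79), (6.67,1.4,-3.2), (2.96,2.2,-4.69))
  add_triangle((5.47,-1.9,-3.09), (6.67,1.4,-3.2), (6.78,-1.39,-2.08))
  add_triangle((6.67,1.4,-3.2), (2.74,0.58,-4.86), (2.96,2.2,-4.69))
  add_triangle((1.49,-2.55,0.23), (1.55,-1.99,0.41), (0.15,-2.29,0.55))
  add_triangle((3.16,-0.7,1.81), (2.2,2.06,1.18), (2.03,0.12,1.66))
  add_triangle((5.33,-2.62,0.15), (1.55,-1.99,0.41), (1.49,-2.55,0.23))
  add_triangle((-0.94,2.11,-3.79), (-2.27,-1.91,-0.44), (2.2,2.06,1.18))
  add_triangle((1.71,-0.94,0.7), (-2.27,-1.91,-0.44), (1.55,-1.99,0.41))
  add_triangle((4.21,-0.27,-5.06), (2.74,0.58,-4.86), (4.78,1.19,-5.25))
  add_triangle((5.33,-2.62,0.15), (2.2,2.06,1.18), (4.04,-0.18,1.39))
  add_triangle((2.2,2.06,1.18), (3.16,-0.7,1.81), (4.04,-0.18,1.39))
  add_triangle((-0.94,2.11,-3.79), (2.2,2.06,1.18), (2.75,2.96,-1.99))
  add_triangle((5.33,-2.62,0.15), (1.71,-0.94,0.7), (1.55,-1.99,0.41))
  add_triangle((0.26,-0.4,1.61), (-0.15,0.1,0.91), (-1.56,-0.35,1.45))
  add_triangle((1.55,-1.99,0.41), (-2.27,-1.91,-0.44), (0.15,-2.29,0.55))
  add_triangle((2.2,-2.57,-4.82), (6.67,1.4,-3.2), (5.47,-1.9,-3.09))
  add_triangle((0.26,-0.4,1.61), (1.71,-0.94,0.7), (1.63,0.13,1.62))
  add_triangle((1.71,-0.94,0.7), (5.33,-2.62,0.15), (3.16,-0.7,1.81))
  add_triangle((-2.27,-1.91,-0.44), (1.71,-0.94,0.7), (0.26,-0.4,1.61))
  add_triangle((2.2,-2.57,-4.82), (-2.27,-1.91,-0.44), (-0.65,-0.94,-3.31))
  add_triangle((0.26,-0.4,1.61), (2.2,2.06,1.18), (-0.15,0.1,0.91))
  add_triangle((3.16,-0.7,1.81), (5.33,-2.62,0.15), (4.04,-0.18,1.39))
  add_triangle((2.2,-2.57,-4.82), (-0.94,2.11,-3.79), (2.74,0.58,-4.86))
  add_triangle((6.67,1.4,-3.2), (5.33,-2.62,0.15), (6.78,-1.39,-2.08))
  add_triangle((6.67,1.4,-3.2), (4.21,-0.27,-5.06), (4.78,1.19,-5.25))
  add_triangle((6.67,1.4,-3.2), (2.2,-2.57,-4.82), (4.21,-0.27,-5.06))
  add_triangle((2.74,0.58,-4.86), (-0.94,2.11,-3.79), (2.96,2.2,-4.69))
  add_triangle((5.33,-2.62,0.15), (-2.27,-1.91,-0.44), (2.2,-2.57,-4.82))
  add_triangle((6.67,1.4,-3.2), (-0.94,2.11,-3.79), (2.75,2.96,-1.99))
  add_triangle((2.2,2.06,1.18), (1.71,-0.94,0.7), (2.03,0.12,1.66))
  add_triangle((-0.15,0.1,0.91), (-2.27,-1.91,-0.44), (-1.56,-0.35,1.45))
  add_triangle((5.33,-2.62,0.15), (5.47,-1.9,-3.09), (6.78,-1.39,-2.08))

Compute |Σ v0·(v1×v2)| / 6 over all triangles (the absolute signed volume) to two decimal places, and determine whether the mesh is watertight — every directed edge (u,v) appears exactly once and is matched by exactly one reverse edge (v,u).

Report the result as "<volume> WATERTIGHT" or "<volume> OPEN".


Per-triangle v0·(v1×v2)/6:
  t1: +14.1009
  t2: +7.7105
  t3: +4.0310
  t4: +1.1128
  t5: +0.0097
  t6: +0.8060
  t7: +0.8034
  t8: -0.7198
  t9: +3.8240
  t10: +0.9782
  t11: +0.5769
  t12: +5.4012
  t13: +0.9442
  t14: +5.4303
  t15: +6.2045
  t16: +0.1729
  t17: +0.6911
  t18: +0.3864
  t19: +1.1122
  t20: +0.3607
  t21: +1.9078
  t22: +1.7680
  t23: +1.2095
  t24: +3.3352
  t25: +0.6788
  t26: +0.1562
  t27: -0.5491
  t28: +11.1865
  t29: +0.5095
  t30: +0.6462
  t31: +1.3173
  t32: +4.5455
  t33: +0.3633
  t34: +1.7935
  t35: +8.5332
  t36: +3.5914
  t37: +4.4230
  t38: +5.4185
  t39: +4.5120
  t40: +12.6250
  t41: +9.5136
  t42: -0.6740
  t43: -0.1920
  t44: +4.0072
Σ = +134.5636 → |volume| = 134.56

Directed edges: 132 total; 6 unmatched, e.g. (6.67,1.4,-3.2)→(2.2,2.06,1.18) → open.

134.56 OPEN


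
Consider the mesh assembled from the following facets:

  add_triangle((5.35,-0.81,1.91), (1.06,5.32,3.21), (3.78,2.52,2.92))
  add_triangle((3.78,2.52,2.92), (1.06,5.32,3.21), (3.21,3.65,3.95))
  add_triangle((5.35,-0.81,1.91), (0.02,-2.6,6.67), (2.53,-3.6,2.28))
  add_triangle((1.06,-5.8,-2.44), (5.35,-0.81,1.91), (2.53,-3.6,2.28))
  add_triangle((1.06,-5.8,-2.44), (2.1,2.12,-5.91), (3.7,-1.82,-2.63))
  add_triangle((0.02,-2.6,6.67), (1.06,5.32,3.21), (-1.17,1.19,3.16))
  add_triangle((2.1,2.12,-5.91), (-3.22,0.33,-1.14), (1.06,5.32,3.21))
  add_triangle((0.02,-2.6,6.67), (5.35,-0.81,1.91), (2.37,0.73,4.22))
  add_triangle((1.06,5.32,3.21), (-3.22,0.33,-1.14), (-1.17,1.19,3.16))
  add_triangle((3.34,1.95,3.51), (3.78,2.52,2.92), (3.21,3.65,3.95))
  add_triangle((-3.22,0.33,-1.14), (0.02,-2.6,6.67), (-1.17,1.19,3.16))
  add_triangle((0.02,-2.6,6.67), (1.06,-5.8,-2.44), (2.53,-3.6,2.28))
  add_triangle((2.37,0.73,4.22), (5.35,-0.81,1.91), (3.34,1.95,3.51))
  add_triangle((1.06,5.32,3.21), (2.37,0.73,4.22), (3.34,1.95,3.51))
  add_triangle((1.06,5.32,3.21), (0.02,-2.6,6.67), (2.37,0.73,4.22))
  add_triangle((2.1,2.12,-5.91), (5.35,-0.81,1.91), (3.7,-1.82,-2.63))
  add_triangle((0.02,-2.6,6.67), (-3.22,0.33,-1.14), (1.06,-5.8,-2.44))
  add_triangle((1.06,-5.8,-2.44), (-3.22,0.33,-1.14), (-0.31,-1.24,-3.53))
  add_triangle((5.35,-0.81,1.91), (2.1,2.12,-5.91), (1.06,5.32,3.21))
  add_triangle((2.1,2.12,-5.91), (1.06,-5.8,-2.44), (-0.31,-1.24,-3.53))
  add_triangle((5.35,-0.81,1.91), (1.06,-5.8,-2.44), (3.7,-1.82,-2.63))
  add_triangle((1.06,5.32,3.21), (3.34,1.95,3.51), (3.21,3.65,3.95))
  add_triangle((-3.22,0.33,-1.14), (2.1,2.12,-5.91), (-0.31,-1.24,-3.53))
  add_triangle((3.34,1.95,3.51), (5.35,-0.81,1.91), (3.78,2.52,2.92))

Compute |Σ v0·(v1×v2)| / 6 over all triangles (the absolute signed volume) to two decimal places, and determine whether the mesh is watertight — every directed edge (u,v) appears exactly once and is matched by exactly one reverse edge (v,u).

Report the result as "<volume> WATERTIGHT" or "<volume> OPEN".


285.82 WATERTIGHT

Per-triangle v0·(v1×v2)/6:
  t1: -0.1328
  t2: +1.9986
  t3: +15.9240
  t4: +15.0077
  t5: +17.6581
  t6: +11.4440
  t7: +22.9366
  t8: +14.2814
  t9: +8.7851
  t10: +1.1409
  t11: +8.8097
  t12: +15.7194
  t13: +5.1376
  t14: +5.2884
  t15: +14.4474
  t16: +16.0698
  t17: +24.2762
  t18: +8.5252
  t19: +38.6999
  t20: +10.7620
  t21: +16.7015
  t22: +0.5631
  t23: +8.8275
  t24: +2.9514
Σ = +285.8227 → |volume| = 285.82

Directed edges: 72 total, each appears once with its reverse present → watertight.


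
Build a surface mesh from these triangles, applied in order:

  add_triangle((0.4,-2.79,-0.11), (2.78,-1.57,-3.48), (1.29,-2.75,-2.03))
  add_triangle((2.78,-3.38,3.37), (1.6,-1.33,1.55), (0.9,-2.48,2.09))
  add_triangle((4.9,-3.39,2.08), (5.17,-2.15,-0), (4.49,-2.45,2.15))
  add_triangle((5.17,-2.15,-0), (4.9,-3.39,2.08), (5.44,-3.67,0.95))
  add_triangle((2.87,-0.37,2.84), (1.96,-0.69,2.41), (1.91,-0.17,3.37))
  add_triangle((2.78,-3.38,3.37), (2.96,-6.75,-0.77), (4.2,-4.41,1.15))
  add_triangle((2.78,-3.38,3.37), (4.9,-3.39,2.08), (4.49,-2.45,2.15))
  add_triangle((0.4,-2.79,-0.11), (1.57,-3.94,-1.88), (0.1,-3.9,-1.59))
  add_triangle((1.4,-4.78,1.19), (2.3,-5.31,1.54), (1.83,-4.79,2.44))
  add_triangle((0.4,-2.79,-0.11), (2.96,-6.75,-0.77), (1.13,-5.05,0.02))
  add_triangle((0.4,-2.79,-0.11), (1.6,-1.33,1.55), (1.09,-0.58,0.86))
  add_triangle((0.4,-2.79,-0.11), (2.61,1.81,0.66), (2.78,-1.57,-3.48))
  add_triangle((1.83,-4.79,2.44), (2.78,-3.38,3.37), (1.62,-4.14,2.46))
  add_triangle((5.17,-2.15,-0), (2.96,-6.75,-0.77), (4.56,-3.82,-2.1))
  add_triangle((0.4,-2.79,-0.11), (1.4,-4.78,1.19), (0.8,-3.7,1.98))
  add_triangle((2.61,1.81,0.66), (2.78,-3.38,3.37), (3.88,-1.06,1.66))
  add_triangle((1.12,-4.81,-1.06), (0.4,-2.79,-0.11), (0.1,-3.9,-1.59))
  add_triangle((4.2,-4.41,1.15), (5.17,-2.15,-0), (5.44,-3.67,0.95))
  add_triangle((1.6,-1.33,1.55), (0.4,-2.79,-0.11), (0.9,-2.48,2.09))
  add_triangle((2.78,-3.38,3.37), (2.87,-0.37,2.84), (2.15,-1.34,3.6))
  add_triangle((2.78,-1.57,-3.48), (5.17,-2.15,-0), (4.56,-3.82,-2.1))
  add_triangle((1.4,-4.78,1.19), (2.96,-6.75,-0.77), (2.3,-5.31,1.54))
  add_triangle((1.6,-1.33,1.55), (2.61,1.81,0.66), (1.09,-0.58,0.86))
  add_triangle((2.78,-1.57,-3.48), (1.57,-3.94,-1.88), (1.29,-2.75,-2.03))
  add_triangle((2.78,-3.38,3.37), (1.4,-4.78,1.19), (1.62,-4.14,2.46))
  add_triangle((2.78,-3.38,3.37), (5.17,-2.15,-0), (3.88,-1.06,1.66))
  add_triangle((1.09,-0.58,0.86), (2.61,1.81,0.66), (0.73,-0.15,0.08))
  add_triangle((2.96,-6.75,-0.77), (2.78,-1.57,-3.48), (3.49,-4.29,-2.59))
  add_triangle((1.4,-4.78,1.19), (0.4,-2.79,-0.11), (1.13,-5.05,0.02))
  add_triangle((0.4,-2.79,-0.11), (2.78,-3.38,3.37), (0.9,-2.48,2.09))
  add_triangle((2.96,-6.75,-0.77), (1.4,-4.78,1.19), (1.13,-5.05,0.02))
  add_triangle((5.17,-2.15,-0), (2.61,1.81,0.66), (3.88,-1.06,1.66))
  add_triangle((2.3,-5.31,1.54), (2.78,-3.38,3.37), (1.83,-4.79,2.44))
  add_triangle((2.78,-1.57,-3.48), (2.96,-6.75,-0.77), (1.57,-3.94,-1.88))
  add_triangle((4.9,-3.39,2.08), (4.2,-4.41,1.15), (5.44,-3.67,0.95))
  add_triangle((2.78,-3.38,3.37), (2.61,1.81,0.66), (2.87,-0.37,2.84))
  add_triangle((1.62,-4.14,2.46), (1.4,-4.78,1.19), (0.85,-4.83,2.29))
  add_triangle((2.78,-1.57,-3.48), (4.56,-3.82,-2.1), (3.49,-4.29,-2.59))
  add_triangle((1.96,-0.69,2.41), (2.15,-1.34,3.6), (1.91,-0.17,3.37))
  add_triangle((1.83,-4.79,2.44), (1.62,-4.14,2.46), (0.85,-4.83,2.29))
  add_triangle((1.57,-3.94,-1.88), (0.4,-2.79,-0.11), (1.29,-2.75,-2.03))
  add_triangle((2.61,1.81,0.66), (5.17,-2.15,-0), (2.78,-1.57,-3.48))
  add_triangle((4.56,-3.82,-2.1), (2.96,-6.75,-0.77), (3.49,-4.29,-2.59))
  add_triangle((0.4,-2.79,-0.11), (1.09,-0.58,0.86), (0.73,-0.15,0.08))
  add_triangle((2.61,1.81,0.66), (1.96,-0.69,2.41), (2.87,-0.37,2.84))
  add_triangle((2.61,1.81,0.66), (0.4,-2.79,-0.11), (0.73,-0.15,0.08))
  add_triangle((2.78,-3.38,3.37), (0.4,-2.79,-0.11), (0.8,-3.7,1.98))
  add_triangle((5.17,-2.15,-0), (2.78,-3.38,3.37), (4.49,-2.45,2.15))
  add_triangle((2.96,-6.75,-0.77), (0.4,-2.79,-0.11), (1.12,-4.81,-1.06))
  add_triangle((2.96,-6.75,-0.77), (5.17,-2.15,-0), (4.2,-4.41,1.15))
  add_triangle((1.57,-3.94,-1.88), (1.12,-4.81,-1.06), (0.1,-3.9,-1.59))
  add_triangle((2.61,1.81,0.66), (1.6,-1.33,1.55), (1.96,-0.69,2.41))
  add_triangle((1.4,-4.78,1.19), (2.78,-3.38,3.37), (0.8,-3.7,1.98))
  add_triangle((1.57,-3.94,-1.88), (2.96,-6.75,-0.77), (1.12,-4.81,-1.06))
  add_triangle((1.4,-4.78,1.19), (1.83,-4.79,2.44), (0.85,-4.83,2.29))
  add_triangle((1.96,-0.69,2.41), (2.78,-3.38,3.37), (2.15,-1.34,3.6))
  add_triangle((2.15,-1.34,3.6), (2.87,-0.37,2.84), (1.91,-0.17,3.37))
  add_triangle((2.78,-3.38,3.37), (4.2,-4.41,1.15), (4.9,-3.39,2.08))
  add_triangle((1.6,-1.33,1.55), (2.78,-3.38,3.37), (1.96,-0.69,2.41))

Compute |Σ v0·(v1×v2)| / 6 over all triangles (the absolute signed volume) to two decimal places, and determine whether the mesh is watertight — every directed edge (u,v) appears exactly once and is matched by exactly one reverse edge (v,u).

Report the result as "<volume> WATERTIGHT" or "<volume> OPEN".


73.11 OPEN

Per-triangle v0·(v1×v2)/6:
  t1: -0.8592
  t2: +0.0347
  t3: +1.4607
  t4: +1.4160
  t5: -0.3267
  t6: +7.1609
  t7: +1.4642
  t8: -1.0395
  t9: +0.6660
  t10: +0.2981
  t11: -0.1717
  t12: -5.2601
  t13: +0.3668
  t14: +8.7104
  t15: +0.5337
  t16: +2.7840
  t17: +0.4733
  t18: +0.7853
  t19: -1.0280
  t20: +1.8135
  t21: +5.0194
  t22: +1.6247
  t23: -0.0455
  t24: +0.6673
  t25: -1.2176
  t26: +4.7884
  t27: -0.2276
  t28: +1.0314
  t29: +0.1874
  t30: +1.4483
  t31: +1.6504
  t32: +3.8267
  t33: +1.7415
  t34: +3.9519
  t35: +1.7182
  t36: +2.1434
  t37: -0.9960
  t38: +2.8511
  t39: -0.3515
  t40: +0.2738
  t41: +0.1798
  t42: +8.4467
  t43: +3.8055
  t44: -0.2506
  t45: +0.0809
  t46: +0.0793
  t47: -1.8300
  t48: -2.4277
  t49: +0.7055
  t50: +7.2360
  t51: +1.0376
  t52: -1.0105
  t53: +2.0815
  t54: +1.5014
  t55: +0.9312
  t56: -0.7594
  t57: +0.8061
  t58: +3.4432
  t59: -0.3153
Σ = +73.1088 → |volume| = 73.11

Directed edges: 177 total; 3 unmatched, e.g. (2.78,-3.38,3.37)→(2.96,-6.75,-0.77) → open.


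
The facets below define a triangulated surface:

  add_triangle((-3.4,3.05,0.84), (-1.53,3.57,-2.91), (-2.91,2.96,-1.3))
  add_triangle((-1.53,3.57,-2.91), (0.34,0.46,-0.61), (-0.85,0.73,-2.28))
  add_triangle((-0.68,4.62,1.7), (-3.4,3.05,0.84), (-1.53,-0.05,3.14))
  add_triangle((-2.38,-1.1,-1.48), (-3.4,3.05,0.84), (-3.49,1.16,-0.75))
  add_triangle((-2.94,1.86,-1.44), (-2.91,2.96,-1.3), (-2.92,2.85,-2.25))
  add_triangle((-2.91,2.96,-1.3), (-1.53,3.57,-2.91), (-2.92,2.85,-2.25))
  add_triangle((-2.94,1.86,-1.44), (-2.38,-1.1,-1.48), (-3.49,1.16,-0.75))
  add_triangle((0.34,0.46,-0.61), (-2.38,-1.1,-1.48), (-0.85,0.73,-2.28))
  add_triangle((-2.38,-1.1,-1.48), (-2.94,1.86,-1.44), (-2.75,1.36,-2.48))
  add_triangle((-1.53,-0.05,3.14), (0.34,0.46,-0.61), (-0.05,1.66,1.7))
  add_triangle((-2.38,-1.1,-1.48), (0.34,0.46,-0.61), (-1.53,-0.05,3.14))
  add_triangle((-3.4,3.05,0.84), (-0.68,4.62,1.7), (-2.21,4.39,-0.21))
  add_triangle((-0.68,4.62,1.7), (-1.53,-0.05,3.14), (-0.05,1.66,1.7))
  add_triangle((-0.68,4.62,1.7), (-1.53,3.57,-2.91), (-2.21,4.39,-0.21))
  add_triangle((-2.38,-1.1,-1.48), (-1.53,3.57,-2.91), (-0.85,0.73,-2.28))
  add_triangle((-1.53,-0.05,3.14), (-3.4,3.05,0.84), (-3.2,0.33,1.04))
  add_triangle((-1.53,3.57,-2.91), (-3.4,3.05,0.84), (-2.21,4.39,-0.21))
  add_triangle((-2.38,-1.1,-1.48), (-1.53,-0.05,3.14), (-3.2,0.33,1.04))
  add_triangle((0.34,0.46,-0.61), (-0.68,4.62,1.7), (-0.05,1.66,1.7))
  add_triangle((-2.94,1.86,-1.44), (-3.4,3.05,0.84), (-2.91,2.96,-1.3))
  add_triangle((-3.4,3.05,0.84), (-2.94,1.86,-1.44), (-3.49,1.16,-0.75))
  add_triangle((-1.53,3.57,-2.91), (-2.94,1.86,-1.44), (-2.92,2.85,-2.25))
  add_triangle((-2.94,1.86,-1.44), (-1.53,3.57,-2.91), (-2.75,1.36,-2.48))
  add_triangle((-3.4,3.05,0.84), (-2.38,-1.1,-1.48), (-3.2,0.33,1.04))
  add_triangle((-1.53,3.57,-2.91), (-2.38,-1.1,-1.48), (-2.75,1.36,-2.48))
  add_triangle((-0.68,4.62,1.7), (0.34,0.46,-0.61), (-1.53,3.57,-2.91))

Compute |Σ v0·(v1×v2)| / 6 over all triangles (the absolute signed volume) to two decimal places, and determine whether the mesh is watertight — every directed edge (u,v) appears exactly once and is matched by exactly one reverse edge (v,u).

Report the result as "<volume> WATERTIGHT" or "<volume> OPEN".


46.54 WATERTIGHT

Per-triangle v0·(v1×v2)/6:
  t1: +1.8628
  t2: +0.6136
  t3: +7.5111
  t4: +0.6461
  t5: +0.5111
  t6: +1.0532
  t7: +1.3863
  t8: +0.1555
  t9: +1.3882
  t10: -0.1457
  t11: -0.7056
  t12: +3.8079
  t13: +1.7619
  t14: +3.6740
  t15: +2.0991
  t16: +3.7753
  t17: +3.5442
  t18: +2.1461
  t19: +0.4585
  t20: +1.3185
  t21: +1.7091
  t22: +0.0163
  t23: +1.8467
  t24: +3.4344
  t25: +0.7378
  t26: +1.9287
Σ = +46.5352 → |volume| = 46.54

Directed edges: 78 total, each appears once with its reverse present → watertight.


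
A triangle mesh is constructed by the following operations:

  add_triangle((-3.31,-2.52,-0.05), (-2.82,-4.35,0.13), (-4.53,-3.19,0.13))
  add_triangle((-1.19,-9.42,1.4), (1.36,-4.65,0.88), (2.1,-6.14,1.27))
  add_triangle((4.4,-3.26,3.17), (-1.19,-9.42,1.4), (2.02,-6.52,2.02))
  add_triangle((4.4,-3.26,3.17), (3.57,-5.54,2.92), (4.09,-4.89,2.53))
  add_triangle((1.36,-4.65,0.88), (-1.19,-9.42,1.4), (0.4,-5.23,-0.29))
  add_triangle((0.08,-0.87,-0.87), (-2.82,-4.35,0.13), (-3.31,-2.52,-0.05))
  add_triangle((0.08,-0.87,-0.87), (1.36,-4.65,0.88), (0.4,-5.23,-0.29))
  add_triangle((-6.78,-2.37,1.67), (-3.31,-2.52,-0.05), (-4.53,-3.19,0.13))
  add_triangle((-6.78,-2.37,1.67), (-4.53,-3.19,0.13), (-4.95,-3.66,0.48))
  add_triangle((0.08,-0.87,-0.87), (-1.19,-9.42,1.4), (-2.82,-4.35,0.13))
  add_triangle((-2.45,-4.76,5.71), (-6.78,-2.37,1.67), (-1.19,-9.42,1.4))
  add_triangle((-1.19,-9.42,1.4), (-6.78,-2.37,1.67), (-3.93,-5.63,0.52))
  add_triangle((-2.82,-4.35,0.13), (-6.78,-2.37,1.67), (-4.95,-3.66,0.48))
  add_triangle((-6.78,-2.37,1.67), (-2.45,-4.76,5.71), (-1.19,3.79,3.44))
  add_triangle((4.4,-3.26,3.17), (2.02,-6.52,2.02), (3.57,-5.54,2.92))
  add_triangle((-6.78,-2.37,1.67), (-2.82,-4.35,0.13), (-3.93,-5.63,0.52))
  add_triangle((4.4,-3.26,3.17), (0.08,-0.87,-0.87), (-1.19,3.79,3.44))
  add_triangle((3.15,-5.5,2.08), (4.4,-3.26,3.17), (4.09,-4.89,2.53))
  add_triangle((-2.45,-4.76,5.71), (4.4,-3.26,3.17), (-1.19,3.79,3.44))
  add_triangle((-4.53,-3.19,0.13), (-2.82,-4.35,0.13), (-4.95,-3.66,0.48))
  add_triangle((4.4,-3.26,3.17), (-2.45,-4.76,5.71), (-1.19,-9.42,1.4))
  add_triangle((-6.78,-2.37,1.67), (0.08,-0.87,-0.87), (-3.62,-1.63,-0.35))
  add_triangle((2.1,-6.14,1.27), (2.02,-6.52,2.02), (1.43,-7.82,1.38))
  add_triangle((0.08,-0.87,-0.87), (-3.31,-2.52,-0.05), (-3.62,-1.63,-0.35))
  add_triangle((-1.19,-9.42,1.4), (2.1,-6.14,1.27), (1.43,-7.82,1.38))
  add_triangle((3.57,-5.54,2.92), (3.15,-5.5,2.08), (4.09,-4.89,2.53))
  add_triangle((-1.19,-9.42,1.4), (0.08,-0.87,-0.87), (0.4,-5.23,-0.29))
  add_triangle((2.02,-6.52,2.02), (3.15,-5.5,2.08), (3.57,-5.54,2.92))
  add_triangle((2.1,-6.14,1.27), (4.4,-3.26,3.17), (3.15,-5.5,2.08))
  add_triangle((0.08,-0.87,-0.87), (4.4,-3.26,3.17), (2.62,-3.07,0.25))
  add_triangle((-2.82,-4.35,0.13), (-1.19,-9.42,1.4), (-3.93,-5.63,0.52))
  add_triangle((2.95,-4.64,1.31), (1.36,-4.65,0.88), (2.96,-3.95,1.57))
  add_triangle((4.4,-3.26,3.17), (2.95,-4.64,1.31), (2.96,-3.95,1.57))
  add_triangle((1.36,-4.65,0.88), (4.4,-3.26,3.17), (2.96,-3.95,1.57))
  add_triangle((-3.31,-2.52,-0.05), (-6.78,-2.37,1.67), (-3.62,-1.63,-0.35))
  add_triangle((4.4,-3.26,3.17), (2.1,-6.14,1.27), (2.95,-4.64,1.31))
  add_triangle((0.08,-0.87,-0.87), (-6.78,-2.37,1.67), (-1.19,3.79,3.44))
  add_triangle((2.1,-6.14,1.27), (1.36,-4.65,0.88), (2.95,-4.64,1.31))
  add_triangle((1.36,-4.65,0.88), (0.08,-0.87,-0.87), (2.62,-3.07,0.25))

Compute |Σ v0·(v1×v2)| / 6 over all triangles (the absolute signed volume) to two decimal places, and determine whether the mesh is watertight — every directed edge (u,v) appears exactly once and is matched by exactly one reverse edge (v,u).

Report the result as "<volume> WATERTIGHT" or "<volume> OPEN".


Per-triangle v0·(v1×v2)/6:
  t1: +0.2658
  t2: +0.2400
  t3: +4.0497
  t4: +1.3591
  t5: +3.5778
  t6: +1.1475
  t7: +0.7328
  t8: +0.0525
  t9: +0.8076
  t10: +3.7161
  t11: +47.0741
  t12: +9.8819
  t13: +1.5792
  t14: +38.1512
  t15: -0.0831
  t16: +1.0123
  t17: -0.5765
  t18: -0.7091
  t19: +36.6637
  t20: +0.5968
  t21: +45.5867
  t22: -0.9096
  t23: +0.9061
  t24: +0.6928
  t25: -0.3737
  t26: +0.7272
  t27: +1.3459
  t28: +1.1339
  t29: -0.0727
  t30: -0.2057
  t31: +1.4811
  t32: -0.4113
  t33: -0.0380
  t34: -1.3740
  t35: +1.5558
  t36: +2.3036
  t37: +0.8481
  t38: +0.0315
  t39: +1.4256
Σ = +204.1930 → |volume| = 204.19

Directed edges: 117 total; 9 unmatched, e.g. (-1.19,-9.42,1.4)→(2.02,-6.52,2.02) → open.

204.19 OPEN
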